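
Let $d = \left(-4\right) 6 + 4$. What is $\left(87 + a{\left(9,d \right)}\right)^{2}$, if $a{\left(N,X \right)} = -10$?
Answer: $5929$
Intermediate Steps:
$d = -20$ ($d = -24 + 4 = -20$)
$\left(87 + a{\left(9,d \right)}\right)^{2} = \left(87 - 10\right)^{2} = 77^{2} = 5929$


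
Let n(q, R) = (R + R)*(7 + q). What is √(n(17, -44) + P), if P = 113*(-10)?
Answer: I*√3242 ≈ 56.939*I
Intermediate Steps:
n(q, R) = 2*R*(7 + q) (n(q, R) = (2*R)*(7 + q) = 2*R*(7 + q))
P = -1130
√(n(17, -44) + P) = √(2*(-44)*(7 + 17) - 1130) = √(2*(-44)*24 - 1130) = √(-2112 - 1130) = √(-3242) = I*√3242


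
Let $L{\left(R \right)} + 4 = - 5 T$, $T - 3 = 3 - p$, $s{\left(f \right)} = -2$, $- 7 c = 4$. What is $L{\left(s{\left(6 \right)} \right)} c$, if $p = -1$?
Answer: $\frac{156}{7} \approx 22.286$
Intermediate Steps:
$c = - \frac{4}{7}$ ($c = \left(- \frac{1}{7}\right) 4 = - \frac{4}{7} \approx -0.57143$)
$T = 7$ ($T = 3 + \left(3 - -1\right) = 3 + \left(3 + 1\right) = 3 + 4 = 7$)
$L{\left(R \right)} = -39$ ($L{\left(R \right)} = -4 - 35 = -39$)
$L{\left(s{\left(6 \right)} \right)} c = \left(-39\right) \left(- \frac{4}{7}\right) = \frac{156}{7}$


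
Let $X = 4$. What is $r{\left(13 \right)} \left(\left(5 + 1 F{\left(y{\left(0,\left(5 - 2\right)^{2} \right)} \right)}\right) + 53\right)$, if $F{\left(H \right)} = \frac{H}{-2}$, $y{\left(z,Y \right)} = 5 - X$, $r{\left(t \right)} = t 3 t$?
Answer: $\frac{58305}{2} \approx 29153.0$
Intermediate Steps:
$r{\left(t \right)} = 3 t^{2}$ ($r{\left(t \right)} = 3 t t = 3 t^{2}$)
$y{\left(z,Y \right)} = 1$ ($y{\left(z,Y \right)} = 5 - 4 = 1$)
$F{\left(H \right)} = - \frac{H}{2}$ ($F{\left(H \right)} = H \left(- \frac{1}{2}\right) = - \frac{H}{2}$)
$r{\left(13 \right)} \left(\left(5 + 1 F{\left(y{\left(0,\left(5 - 2\right)^{2} \right)} \right)}\right) + 53\right) = 3 \cdot 13^{2} \left(\left(5 + 1 \left(\left(- \frac{1}{2}\right) 1\right)\right) + 53\right) = 3 \cdot 169 \left(\left(5 + 1 \left(- \frac{1}{2}\right)\right) + 53\right) = 507 \left(\left(5 - \frac{1}{2}\right) + 53\right) = 507 \left(\frac{9}{2} + 53\right) = 507 \cdot \frac{115}{2} = \frac{58305}{2}$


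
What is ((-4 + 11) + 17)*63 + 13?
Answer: 1525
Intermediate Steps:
((-4 + 11) + 17)*63 + 13 = (7 + 17)*63 + 13 = 24*63 + 13 = 1512 + 13 = 1525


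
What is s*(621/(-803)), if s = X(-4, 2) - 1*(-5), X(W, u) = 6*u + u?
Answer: -11799/803 ≈ -14.694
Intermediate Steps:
X(W, u) = 7*u
s = 19 (s = 7*2 - 1*(-5) = 14 + 5 = 19)
s*(621/(-803)) = 19*(621/(-803)) = 19*(621*(-1/803)) = 19*(-621/803) = -11799/803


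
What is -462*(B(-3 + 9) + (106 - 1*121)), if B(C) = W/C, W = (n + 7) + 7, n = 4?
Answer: 5544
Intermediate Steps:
W = 18 (W = (4 + 7) + 7 = 11 + 7 = 18)
B(C) = 18/C
-462*(B(-3 + 9) + (106 - 1*121)) = -462*(18/(-3 + 9) + (106 - 1*121)) = -462*(18/6 + (106 - 121)) = -462*(18*(⅙) - 15) = -462*(3 - 15) = -462*(-12) = 5544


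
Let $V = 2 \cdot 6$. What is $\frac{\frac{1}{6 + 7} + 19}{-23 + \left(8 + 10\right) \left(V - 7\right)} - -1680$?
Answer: $\frac{1463528}{871} \approx 1680.3$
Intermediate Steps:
$V = 12$
$\frac{\frac{1}{6 + 7} + 19}{-23 + \left(8 + 10\right) \left(V - 7\right)} - -1680 = \frac{\frac{1}{6 + 7} + 19}{-23 + \left(8 + 10\right) \left(12 - 7\right)} - -1680 = \frac{\frac{1}{13} + 19}{-23 + 18 \cdot 5} + 1680 = \frac{\frac{1}{13} + 19}{-23 + 90} + 1680 = \frac{248}{13 \cdot 67} + 1680 = \frac{248}{13} \cdot \frac{1}{67} + 1680 = \frac{248}{871} + 1680 = \frac{1463528}{871}$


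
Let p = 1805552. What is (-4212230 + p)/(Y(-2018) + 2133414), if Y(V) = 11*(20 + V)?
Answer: -401113/351906 ≈ -1.1398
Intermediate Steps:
Y(V) = 220 + 11*V
(-4212230 + p)/(Y(-2018) + 2133414) = (-4212230 + 1805552)/((220 + 11*(-2018)) + 2133414) = -2406678/((220 - 22198) + 2133414) = -2406678/(-21978 + 2133414) = -2406678/2111436 = -2406678*1/2111436 = -401113/351906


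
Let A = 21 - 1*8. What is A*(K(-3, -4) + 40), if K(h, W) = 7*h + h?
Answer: 208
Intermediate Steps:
K(h, W) = 8*h
A = 13 (A = 21 - 8 = 13)
A*(K(-3, -4) + 40) = 13*(8*(-3) + 40) = 13*(-24 + 40) = 13*16 = 208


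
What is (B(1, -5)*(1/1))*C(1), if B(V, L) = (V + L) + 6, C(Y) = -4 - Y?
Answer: -10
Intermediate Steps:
B(V, L) = 6 + L + V (B(V, L) = (L + V) + 6 = 6 + L + V)
(B(1, -5)*(1/1))*C(1) = ((6 - 5 + 1)*(1/1))*(-4 - 1*1) = (2*(1*1))*(-4 - 1) = (2*1)*(-5) = 2*(-5) = -10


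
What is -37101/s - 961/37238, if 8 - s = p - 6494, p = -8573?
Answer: -465351371/187120950 ≈ -2.4869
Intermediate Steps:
s = 15075 (s = 8 - (-8573 - 6494) = 8 - 1*(-15067) = 8 + 15067 = 15075)
-37101/s - 961/37238 = -37101/15075 - 961/37238 = -37101*1/15075 - 961*1/37238 = -12367/5025 - 961/37238 = -465351371/187120950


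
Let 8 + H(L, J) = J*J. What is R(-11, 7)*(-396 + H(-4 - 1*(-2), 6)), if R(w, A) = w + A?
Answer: 1472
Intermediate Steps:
R(w, A) = A + w
H(L, J) = -8 + J² (H(L, J) = -8 + J*J = -8 + J²)
R(-11, 7)*(-396 + H(-4 - 1*(-2), 6)) = (7 - 11)*(-396 + (-8 + 6²)) = -4*(-396 + (-8 + 36)) = -4*(-396 + 28) = -4*(-368) = 1472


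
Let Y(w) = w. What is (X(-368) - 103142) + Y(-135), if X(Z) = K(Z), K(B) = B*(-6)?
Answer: -101069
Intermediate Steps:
K(B) = -6*B
X(Z) = -6*Z
(X(-368) - 103142) + Y(-135) = (-6*(-368) - 103142) - 135 = (2208 - 103142) - 135 = -100934 - 135 = -101069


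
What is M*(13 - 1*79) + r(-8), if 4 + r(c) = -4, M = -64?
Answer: 4216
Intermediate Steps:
r(c) = -8 (r(c) = -4 - 4 = -8)
M*(13 - 1*79) + r(-8) = -64*(13 - 1*79) - 8 = -64*(13 - 79) - 8 = -64*(-66) - 8 = 4224 - 8 = 4216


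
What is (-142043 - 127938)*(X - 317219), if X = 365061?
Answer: -12916431002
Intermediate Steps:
(-142043 - 127938)*(X - 317219) = (-142043 - 127938)*(365061 - 317219) = -269981*47842 = -12916431002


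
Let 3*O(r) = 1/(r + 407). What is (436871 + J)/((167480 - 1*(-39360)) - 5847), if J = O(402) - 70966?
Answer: 888051436/487810011 ≈ 1.8205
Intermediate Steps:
O(r) = 1/(3*(407 + r)) (O(r) = 1/(3*(r + 407)) = 1/(3*(407 + r)))
J = -172234481/2427 (J = 1/(3*(407 + 402)) - 70966 = (1/3)/809 - 70966 = (1/3)*(1/809) - 70966 = 1/2427 - 70966 = -172234481/2427 ≈ -70966.)
(436871 + J)/((167480 - 1*(-39360)) - 5847) = (436871 - 172234481/2427)/((167480 - 1*(-39360)) - 5847) = 888051436/(2427*((167480 + 39360) - 5847)) = 888051436/(2427*(206840 - 5847)) = (888051436/2427)/200993 = (888051436/2427)*(1/200993) = 888051436/487810011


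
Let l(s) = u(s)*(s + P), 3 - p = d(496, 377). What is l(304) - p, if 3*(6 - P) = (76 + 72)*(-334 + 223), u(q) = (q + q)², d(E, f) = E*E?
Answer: 2139121917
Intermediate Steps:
d(E, f) = E²
p = -246013 (p = 3 - 1*496² = 3 - 1*246016 = 3 - 246016 = -246013)
u(q) = 4*q² (u(q) = (2*q)² = 4*q²)
P = 5482 (P = 6 - (76 + 72)*(-334 + 223)/3 = 6 - 148*(-111)/3 = 6 - ⅓*(-16428) = 6 + 5476 = 5482)
l(s) = 4*s²*(5482 + s) (l(s) = (4*s²)*(s + 5482) = (4*s²)*(5482 + s) = 4*s²*(5482 + s))
l(304) - p = 4*304²*(5482 + 304) - 1*(-246013) = 4*92416*5786 + 246013 = 2138875904 + 246013 = 2139121917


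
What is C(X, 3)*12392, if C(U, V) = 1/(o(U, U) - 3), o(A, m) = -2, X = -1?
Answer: -12392/5 ≈ -2478.4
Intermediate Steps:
C(U, V) = -1/5 (C(U, V) = 1/(-2 - 3) = 1/(-5) = -1/5)
C(X, 3)*12392 = -1/5*12392 = -12392/5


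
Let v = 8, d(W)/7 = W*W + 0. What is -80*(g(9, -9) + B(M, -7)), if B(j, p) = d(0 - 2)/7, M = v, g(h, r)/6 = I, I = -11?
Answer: 4960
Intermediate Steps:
d(W) = 7*W**2 (d(W) = 7*(W*W + 0) = 7*(W**2 + 0) = 7*W**2)
g(h, r) = -66 (g(h, r) = 6*(-11) = -66)
M = 8
B(j, p) = 4 (B(j, p) = (7*(0 - 2)**2)/7 = (7*(-2)**2)*(1/7) = (7*4)*(1/7) = 28*(1/7) = 4)
-80*(g(9, -9) + B(M, -7)) = -80*(-66 + 4) = -80*(-62) = 4960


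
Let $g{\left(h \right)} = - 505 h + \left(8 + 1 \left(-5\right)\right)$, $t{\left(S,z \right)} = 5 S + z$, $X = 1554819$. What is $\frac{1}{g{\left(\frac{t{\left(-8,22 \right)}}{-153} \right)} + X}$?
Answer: $\frac{17}{26430964} \approx 6.4318 \cdot 10^{-7}$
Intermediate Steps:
$t{\left(S,z \right)} = z + 5 S$
$g{\left(h \right)} = 3 - 505 h$ ($g{\left(h \right)} = - 505 h + \left(8 - 5\right) = - 505 h + 3 = 3 - 505 h$)
$\frac{1}{g{\left(\frac{t{\left(-8,22 \right)}}{-153} \right)} + X} = \frac{1}{\left(3 - 505 \frac{22 + 5 \left(-8\right)}{-153}\right) + 1554819} = \frac{1}{\left(3 - 505 \left(22 - 40\right) \left(- \frac{1}{153}\right)\right) + 1554819} = \frac{1}{\left(3 - 505 \left(\left(-18\right) \left(- \frac{1}{153}\right)\right)\right) + 1554819} = \frac{1}{\left(3 - \frac{1010}{17}\right) + 1554819} = \frac{1}{- \frac{959}{17} + 1554819} = \frac{1}{\frac{26430964}{17}} = \frac{17}{26430964}$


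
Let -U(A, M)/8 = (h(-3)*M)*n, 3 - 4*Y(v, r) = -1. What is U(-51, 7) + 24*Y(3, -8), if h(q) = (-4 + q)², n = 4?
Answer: -10952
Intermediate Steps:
Y(v, r) = 1 (Y(v, r) = ¾ - ¼*(-1) = ¾ + ¼ = 1)
U(A, M) = -1568*M (U(A, M) = -8*(-4 - 3)²*M*4 = -8*(-7)²*M*4 = -8*49*M*4 = -1568*M)
U(-51, 7) + 24*Y(3, -8) = -1568*7 + 24*1 = -10976 + 24 = -10952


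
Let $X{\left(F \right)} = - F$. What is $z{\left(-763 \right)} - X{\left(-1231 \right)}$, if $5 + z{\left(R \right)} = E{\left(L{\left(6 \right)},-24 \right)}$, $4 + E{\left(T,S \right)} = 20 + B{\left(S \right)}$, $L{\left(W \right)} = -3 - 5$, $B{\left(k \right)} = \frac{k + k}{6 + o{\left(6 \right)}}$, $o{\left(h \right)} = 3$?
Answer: $- \frac{3676}{3} \approx -1225.3$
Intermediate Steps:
$B{\left(k \right)} = \frac{2 k}{9}$ ($B{\left(k \right)} = \frac{k + k}{6 + 3} = \frac{2 k}{9}$)
$L{\left(W \right)} = -8$ ($L{\left(W \right)} = -3 - 5 = -8$)
$E{\left(T,S \right)} = 16 + \frac{2 S}{9}$ ($E{\left(T,S \right)} = -4 + \left(20 + \frac{2 S}{9}\right) = 16 + \frac{2 S}{9}$)
$z{\left(R \right)} = \frac{17}{3}$ ($z{\left(R \right)} = -5 + \left(16 + \frac{2}{9} \left(-24\right)\right) = -5 + \left(16 - \frac{16}{3}\right) = -5 + \frac{32}{3} = \frac{17}{3}$)
$z{\left(-763 \right)} - X{\left(-1231 \right)} = \frac{17}{3} - \left(-1\right) \left(-1231\right) = \frac{17}{3} - 1231 = - \frac{3676}{3}$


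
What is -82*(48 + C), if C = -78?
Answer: 2460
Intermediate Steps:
-82*(48 + C) = -82*(48 - 78) = -82*(-30) = 2460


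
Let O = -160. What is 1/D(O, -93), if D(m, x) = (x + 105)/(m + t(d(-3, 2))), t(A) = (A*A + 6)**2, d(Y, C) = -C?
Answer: -5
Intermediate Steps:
t(A) = (6 + A**2)**2 (t(A) = (A**2 + 6)**2 = (6 + A**2)**2)
D(m, x) = (105 + x)/(100 + m) (D(m, x) = (x + 105)/(m + (6 + (-1*2)**2)**2) = (105 + x)/(m + (6 + (-2)**2)**2) = (105 + x)/(m + (6 + 4)**2) = (105 + x)/(m + 10**2) = (105 + x)/(m + 100) = (105 + x)/(100 + m))
1/D(O, -93) = 1/((105 - 93)/(100 - 160)) = 1/(12/(-60)) = 1/(-1/60*12) = 1/(-1/5) = -5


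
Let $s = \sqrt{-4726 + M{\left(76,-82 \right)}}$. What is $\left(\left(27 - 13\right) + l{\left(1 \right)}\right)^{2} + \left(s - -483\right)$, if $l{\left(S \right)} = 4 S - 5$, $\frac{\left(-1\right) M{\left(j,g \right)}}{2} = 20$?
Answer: $652 + i \sqrt{4766} \approx 652.0 + 69.036 i$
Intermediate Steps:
$M{\left(j,g \right)} = -40$ ($M{\left(j,g \right)} = \left(-2\right) 20 = -40$)
$s = i \sqrt{4766}$ ($s = \sqrt{-4726 - 40} = \sqrt{-4766} = i \sqrt{4766} \approx 69.036 i$)
$l{\left(S \right)} = -5 + 4 S$
$\left(\left(27 - 13\right) + l{\left(1 \right)}\right)^{2} + \left(s - -483\right) = \left(\left(27 - 13\right) + \left(-5 + 4 \cdot 1\right)\right)^{2} + \left(i \sqrt{4766} - -483\right) = \left(\left(27 - 13\right) + \left(-5 + 4\right)\right)^{2} + \left(i \sqrt{4766} + 483\right) = \left(14 - 1\right)^{2} + \left(483 + i \sqrt{4766}\right) = 13^{2} + \left(483 + i \sqrt{4766}\right) = 169 + \left(483 + i \sqrt{4766}\right) = 652 + i \sqrt{4766}$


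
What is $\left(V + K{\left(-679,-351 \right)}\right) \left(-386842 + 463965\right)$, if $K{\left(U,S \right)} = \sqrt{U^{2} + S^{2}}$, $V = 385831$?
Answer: $29756444213 + 77123 \sqrt{584242} \approx 2.9815 \cdot 10^{10}$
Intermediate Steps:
$K{\left(U,S \right)} = \sqrt{S^{2} + U^{2}}$
$\left(V + K{\left(-679,-351 \right)}\right) \left(-386842 + 463965\right) = \left(385831 + \sqrt{\left(-351\right)^{2} + \left(-679\right)^{2}}\right) \left(-386842 + 463965\right) = \left(385831 + \sqrt{123201 + 461041}\right) 77123 = \left(385831 + \sqrt{584242}\right) 77123 = 29756444213 + 77123 \sqrt{584242}$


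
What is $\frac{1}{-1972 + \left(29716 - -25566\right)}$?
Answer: $\frac{1}{53310} \approx 1.8758 \cdot 10^{-5}$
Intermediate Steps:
$\frac{1}{-1972 + \left(29716 - -25566\right)} = \frac{1}{-1972 + \left(29716 + 25566\right)} = \frac{1}{-1972 + 55282} = \frac{1}{53310}$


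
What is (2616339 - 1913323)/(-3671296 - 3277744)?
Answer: -87877/868630 ≈ -0.10117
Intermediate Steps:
(2616339 - 1913323)/(-3671296 - 3277744) = 703016/(-6949040) = 703016*(-1/6949040) = -87877/868630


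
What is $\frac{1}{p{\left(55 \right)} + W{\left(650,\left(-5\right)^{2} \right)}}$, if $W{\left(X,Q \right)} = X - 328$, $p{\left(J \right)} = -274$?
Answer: $\frac{1}{48} \approx 0.020833$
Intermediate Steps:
$W{\left(X,Q \right)} = -328 + X$
$\frac{1}{p{\left(55 \right)} + W{\left(650,\left(-5\right)^{2} \right)}} = \frac{1}{-274 + \left(-328 + 650\right)} = \frac{1}{-274 + 322} = \frac{1}{48}$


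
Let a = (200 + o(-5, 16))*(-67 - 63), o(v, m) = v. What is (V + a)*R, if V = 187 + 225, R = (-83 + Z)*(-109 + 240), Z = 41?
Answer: 137208876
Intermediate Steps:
R = -5502 (R = (-83 + 41)*(-109 + 240) = -42*131 = -5502)
V = 412
a = -25350 (a = (200 - 5)*(-67 - 63) = 195*(-130) = -25350)
(V + a)*R = (412 - 25350)*(-5502) = -24938*(-5502) = 137208876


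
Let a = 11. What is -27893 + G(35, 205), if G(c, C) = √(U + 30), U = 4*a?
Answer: -27893 + √74 ≈ -27884.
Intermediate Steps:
U = 44 (U = 4*11 = 44)
G(c, C) = √74 (G(c, C) = √(44 + 30) = √74)
-27893 + G(35, 205) = -27893 + √74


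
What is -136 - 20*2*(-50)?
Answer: 1864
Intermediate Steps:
-136 - 20*2*(-50) = -136 - 40*(-50) = -136 + 2000 = 1864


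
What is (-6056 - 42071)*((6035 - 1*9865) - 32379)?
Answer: 1742630543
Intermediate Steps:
(-6056 - 42071)*((6035 - 1*9865) - 32379) = -48127*((6035 - 9865) - 32379) = -48127*(-3830 - 32379) = -48127*(-36209) = 1742630543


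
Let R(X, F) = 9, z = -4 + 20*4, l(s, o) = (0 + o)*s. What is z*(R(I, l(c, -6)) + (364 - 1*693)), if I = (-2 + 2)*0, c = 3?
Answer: -24320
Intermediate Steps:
l(s, o) = o*s
I = 0 (I = 0*0 = 0)
z = 76 (z = -4 + 80 = 76)
z*(R(I, l(c, -6)) + (364 - 1*693)) = 76*(9 + (364 - 1*693)) = 76*(9 + (364 - 693)) = 76*(9 - 329) = 76*(-320) = -24320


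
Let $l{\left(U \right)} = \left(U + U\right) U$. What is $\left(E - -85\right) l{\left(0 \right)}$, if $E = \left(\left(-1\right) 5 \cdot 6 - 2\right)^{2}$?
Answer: $0$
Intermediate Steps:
$l{\left(U \right)} = 2 U^{2}$ ($l{\left(U \right)} = 2 U U = 2 U^{2}$)
$E = 1024$ ($E = \left(\left(-5\right) 6 - 2\right)^{2} = \left(-30 - 2\right)^{2} = \left(-32\right)^{2} = 1024$)
$\left(E - -85\right) l{\left(0 \right)} = \left(1024 - -85\right) 2 \cdot 0^{2} = \left(1024 + 85\right) 2 \cdot 0 = 1109 \cdot 0 = 0$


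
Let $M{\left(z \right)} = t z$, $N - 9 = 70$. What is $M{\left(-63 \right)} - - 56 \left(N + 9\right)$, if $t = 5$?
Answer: $4613$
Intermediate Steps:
$N = 79$ ($N = 9 + 70 = 79$)
$M{\left(z \right)} = 5 z$
$M{\left(-63 \right)} - - 56 \left(N + 9\right) = 5 \left(-63\right) - - 56 \left(79 + 9\right) = -315 - \left(-56\right) 88 = -315 - -4928 = -315 + 4928 = 4613$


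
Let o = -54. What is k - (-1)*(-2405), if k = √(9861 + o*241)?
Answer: -2405 + I*√3153 ≈ -2405.0 + 56.152*I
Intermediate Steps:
k = I*√3153 (k = √(9861 - 54*241) = √(9861 - 13014) = √(-3153) = I*√3153 ≈ 56.152*I)
k - (-1)*(-2405) = I*√3153 - (-1)*(-2405) = I*√3153 - 1*2405 = I*√3153 - 2405 = -2405 + I*√3153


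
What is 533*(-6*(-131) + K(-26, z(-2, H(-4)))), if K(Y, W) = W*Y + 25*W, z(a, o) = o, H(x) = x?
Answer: 421070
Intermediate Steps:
K(Y, W) = 25*W + W*Y
533*(-6*(-131) + K(-26, z(-2, H(-4)))) = 533*(-6*(-131) - 4*(25 - 26)) = 533*(786 - 4*(-1)) = 533*(786 + 4) = 533*790 = 421070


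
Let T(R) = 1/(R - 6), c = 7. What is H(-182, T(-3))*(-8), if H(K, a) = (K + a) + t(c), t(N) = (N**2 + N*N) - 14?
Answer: 7064/9 ≈ 784.89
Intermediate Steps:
t(N) = -14 + 2*N**2 (t(N) = (N**2 + N**2) - 14 = 2*N**2 - 14 = -14 + 2*N**2)
T(R) = 1/(-6 + R)
H(K, a) = 84 + K + a (H(K, a) = (K + a) + (-14 + 2*7**2) = (K + a) + (-14 + 2*49) = (K + a) + (-14 + 98) = (K + a) + 84 = 84 + K + a)
H(-182, T(-3))*(-8) = (84 - 182 + 1/(-6 - 3))*(-8) = (84 - 182 + 1/(-9))*(-8) = (84 - 182 - 1/9)*(-8) = -883/9*(-8) = 7064/9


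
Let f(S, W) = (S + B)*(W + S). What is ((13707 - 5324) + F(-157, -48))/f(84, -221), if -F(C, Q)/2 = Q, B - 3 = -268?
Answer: 8479/24797 ≈ 0.34194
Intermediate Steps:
B = -265 (B = 3 - 268 = -265)
F(C, Q) = -2*Q
f(S, W) = (-265 + S)*(S + W) (f(S, W) = (S - 265)*(W + S) = (-265 + S)*(S + W))
((13707 - 5324) + F(-157, -48))/f(84, -221) = ((13707 - 5324) - 2*(-48))/(84**2 - 265*84 - 265*(-221) + 84*(-221)) = (8383 + 96)/(7056 - 22260 + 58565 - 18564) = 8479/24797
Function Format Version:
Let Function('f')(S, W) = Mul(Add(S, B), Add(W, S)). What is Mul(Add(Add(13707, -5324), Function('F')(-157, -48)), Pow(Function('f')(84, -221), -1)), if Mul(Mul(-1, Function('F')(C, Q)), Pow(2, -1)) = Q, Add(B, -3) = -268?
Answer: Rational(8479, 24797) ≈ 0.34194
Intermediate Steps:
B = -265 (B = Add(3, -268) = -265)
Function('F')(C, Q) = Mul(-2, Q)
Function('f')(S, W) = Mul(Add(-265, S), Add(S, W)) (Function('f')(S, W) = Mul(Add(S, -265), Add(W, S)) = Mul(Add(-265, S), Add(S, W)))
Mul(Add(Add(13707, -5324), Function('F')(-157, -48)), Pow(Function('f')(84, -221), -1)) = Mul(Add(Add(13707, -5324), Mul(-2, -48)), Pow(Add(Pow(84, 2), Mul(-265, 84), Mul(-265, -221), Mul(84, -221)), -1)) = Mul(Add(8383, 96), Pow(Add(7056, -22260, 58565, -18564), -1)) = Mul(8479, Pow(24797, -1)) = Mul(8479, Rational(1, 24797)) = Rational(8479, 24797)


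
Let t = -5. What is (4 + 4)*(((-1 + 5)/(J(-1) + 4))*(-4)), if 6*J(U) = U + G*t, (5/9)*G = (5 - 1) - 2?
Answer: -768/5 ≈ -153.60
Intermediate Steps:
G = 18/5 (G = 9*((5 - 1) - 2)/5 = 9*(4 - 2)/5 = (9/5)*2 = 18/5 ≈ 3.6000)
J(U) = -3 + U/6 (J(U) = (U + (18/5)*(-5))/6 = (U - 18)/6 = (-18 + U)/6 = -3 + U/6)
(4 + 4)*(((-1 + 5)/(J(-1) + 4))*(-4)) = (4 + 4)*(((-1 + 5)/((-3 + (1/6)*(-1)) + 4))*(-4)) = 8*((4/((-3 - 1/6) + 4))*(-4)) = 8*((4/(-19/6 + 4))*(-4)) = 8*((4/(5/6))*(-4)) = 8*((4*(6/5))*(-4)) = 8*((24/5)*(-4)) = 8*(-96/5) = -768/5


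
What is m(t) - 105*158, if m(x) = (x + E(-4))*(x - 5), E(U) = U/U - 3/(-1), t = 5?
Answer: -16590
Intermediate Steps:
E(U) = 4 (E(U) = 1 - 3*(-1) = 1 + 3 = 4)
m(x) = (-5 + x)*(4 + x) (m(x) = (x + 4)*(x - 5) = (4 + x)*(-5 + x) = (-5 + x)*(4 + x))
m(t) - 105*158 = (-20 + 5² - 1*5) - 105*158 = (-20 + 25 - 5) - 16590 = 0 - 16590 = -16590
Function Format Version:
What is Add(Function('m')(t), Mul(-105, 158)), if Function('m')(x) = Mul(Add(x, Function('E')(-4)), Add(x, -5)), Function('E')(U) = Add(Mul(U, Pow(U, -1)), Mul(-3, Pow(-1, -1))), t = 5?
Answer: -16590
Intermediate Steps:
Function('E')(U) = 4 (Function('E')(U) = Add(1, Mul(-3, -1)) = Add(1, 3) = 4)
Function('m')(x) = Mul(Add(-5, x), Add(4, x)) (Function('m')(x) = Mul(Add(x, 4), Add(x, -5)) = Mul(Add(4, x), Add(-5, x)) = Mul(Add(-5, x), Add(4, x)))
Add(Function('m')(t), Mul(-105, 158)) = Add(Add(-20, Pow(5, 2), Mul(-1, 5)), Mul(-105, 158)) = Add(Add(-20, 25, -5), -16590) = Add(0, -16590) = -16590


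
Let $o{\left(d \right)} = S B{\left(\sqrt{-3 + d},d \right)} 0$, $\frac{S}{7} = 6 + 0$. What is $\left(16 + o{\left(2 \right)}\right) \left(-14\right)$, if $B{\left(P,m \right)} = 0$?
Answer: $-224$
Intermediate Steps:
$S = 42$ ($S = 7 \left(6 + 0\right) = 7 \cdot 6 = 42$)
$o{\left(d \right)} = 0$ ($o{\left(d \right)} = 42 \cdot 0 \cdot 0 = 0 \cdot 0 = 0$)
$\left(16 + o{\left(2 \right)}\right) \left(-14\right) = \left(16 + 0\right) \left(-14\right) = 16 \left(-14\right) = -224$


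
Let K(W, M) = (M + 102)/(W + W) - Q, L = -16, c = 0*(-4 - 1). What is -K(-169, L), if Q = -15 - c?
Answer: -2492/169 ≈ -14.746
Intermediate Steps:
c = 0 (c = 0*(-5) = 0)
Q = -15 (Q = -15 - 1*0 = -15 + 0 = -15)
K(W, M) = 15 + (102 + M)/(2*W) (K(W, M) = (M + 102)/(W + W) - 1*(-15) = (102 + M)/((2*W)) + 15 = (102 + M)*(1/(2*W)) + 15 = (102 + M)/(2*W) + 15 = 15 + (102 + M)/(2*W))
-K(-169, L) = -(102 - 16 + 30*(-169))/(2*(-169)) = -(-1)*(102 - 16 - 5070)/(2*169) = -(-1)*(-4984)/(2*169) = -1*2492/169 = -2492/169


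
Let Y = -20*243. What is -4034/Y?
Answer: 2017/2430 ≈ 0.83004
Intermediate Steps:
Y = -4860
-4034/Y = -4034/(-4860) = -4034*(-1/4860) = 2017/2430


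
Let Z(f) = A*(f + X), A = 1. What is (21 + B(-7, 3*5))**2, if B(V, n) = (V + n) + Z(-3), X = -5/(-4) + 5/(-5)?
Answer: 11025/16 ≈ 689.06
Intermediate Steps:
X = 1/4 (X = -5*(-1/4) + 5*(-1/5) = 5/4 - 1 = 1/4 ≈ 0.25000)
Z(f) = 1/4 + f (Z(f) = 1*(f + 1/4) = 1*(1/4 + f) = 1/4 + f)
B(V, n) = -11/4 + V + n (B(V, n) = (V + n) + (1/4 - 3) = (V + n) - 11/4 = -11/4 + V + n)
(21 + B(-7, 3*5))**2 = (21 + (-11/4 - 7 + 3*5))**2 = (21 + (-11/4 - 7 + 15))**2 = (21 + 21/4)**2 = (105/4)**2 = 11025/16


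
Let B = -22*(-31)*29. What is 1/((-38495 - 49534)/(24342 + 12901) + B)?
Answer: 37243/736504025 ≈ 5.0567e-5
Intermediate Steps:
B = 19778 (B = 682*29 = 19778)
1/((-38495 - 49534)/(24342 + 12901) + B) = 1/((-38495 - 49534)/(24342 + 12901) + 19778) = 1/(-88029/37243 + 19778) = 1/(736504025/37243) = 37243/736504025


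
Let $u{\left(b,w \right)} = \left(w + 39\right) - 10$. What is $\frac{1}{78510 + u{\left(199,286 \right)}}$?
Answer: $\frac{1}{78825} \approx 1.2686 \cdot 10^{-5}$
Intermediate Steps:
$u{\left(b,w \right)} = 29 + w$ ($u{\left(b,w \right)} = \left(39 + w\right) - 10 = 29 + w$)
$\frac{1}{78510 + u{\left(199,286 \right)}} = \frac{1}{78510 + \left(29 + 286\right)} = \frac{1}{78510 + 315} = \frac{1}{78825}$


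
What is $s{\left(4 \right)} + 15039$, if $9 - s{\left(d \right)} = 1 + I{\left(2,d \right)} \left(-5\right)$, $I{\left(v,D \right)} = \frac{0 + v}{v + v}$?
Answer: $\frac{30099}{2} \approx 15050.0$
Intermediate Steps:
$I{\left(v,D \right)} = \frac{1}{2}$ ($I{\left(v,D \right)} = \frac{v}{2 v} = v \frac{1}{2 v} = \frac{1}{2}$)
$s{\left(d \right)} = \frac{21}{2}$ ($s{\left(d \right)} = 9 - \left(1 + \frac{1}{2} \left(-5\right)\right) = 9 - \left(1 - \frac{5}{2}\right) = 9 - - \frac{3}{2} = 9 + \frac{3}{2} = \frac{21}{2}$)
$s{\left(4 \right)} + 15039 = \frac{21}{2} + 15039 = \frac{30099}{2}$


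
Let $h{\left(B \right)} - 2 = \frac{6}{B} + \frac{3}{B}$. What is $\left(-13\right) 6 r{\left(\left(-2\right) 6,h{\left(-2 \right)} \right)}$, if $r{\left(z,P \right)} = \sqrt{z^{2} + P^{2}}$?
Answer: $- 39 \sqrt{601} \approx -956.1$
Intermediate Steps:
$h{\left(B \right)} = 2 + \frac{9}{B}$ ($h{\left(B \right)} = 2 + \left(\frac{6}{B} + \frac{3}{B}\right) = 2 + \frac{9}{B}$)
$r{\left(z,P \right)} = \sqrt{P^{2} + z^{2}}$
$\left(-13\right) 6 r{\left(\left(-2\right) 6,h{\left(-2 \right)} \right)} = \left(-13\right) 6 \sqrt{\left(2 + \frac{9}{-2}\right)^{2} + \left(\left(-2\right) 6\right)^{2}} = - 78 \sqrt{\left(2 + 9 \left(- \frac{1}{2}\right)\right)^{2} + \left(-12\right)^{2}} = - 78 \sqrt{\left(2 - \frac{9}{2}\right)^{2} + 144} = - 78 \sqrt{\left(- \frac{5}{2}\right)^{2} + 144} = - 78 \sqrt{\frac{25}{4} + 144} = - 78 \sqrt{\frac{601}{4}} = - 78 \frac{\sqrt{601}}{2} = - 39 \sqrt{601}$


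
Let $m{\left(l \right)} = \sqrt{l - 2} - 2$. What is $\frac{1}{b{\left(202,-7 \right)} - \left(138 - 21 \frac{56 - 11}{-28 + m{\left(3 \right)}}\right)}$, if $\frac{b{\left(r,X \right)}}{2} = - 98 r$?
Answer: $- \frac{29}{1153115} \approx -2.5149 \cdot 10^{-5}$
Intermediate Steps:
$b{\left(r,X \right)} = - 196 r$ ($b{\left(r,X \right)} = 2 \left(- 98 r\right) = - 196 r$)
$m{\left(l \right)} = -2 + \sqrt{-2 + l}$ ($m{\left(l \right)} = \sqrt{-2 + l} - 2 = -2 + \sqrt{-2 + l}$)
$\frac{1}{b{\left(202,-7 \right)} - \left(138 - 21 \frac{56 - 11}{-28 + m{\left(3 \right)}}\right)} = \frac{1}{\left(-196\right) 202 - \left(138 - 21 \frac{56 - 11}{-28 - \left(2 - \sqrt{-2 + 3}\right)}\right)} = \frac{1}{-39592 - \left(138 - 21 \frac{45}{-28 - \left(2 - \sqrt{1}\right)}\right)} = \frac{1}{-39592 - \left(138 - 21 \frac{45}{-28 + \left(-2 + 1\right)}\right)} = \frac{1}{-39592 - \left(138 - 21 \frac{45}{-28 - 1}\right)} = \frac{1}{-39592 - \left(138 - 21 \frac{45}{-29}\right)} = \frac{1}{-39592 - \left(138 - 21 \cdot 45 \left(- \frac{1}{29}\right)\right)} = \frac{1}{-39592 + \left(21 \left(- \frac{45}{29}\right) - 138\right)} = \frac{1}{-39592 - \frac{4947}{29}} = \frac{1}{- \frac{1153115}{29}} = - \frac{29}{1153115}$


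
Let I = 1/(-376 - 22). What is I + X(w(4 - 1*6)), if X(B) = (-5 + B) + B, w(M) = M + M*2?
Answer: -6767/398 ≈ -17.003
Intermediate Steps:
w(M) = 3*M (w(M) = M + 2*M = 3*M)
X(B) = -5 + 2*B
I = -1/398 (I = 1/(-398) = -1/398 ≈ -0.0025126)
I + X(w(4 - 1*6)) = -1/398 + (-5 + 2*(3*(4 - 1*6))) = -1/398 + (-5 + 2*(3*(4 - 6))) = -1/398 + (-5 + 2*(3*(-2))) = -1/398 + (-5 + 2*(-6)) = -1/398 + (-5 - 12) = -1/398 - 17 = -6767/398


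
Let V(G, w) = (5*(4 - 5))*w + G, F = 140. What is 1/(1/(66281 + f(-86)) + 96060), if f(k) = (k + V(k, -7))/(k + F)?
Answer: 3579037/343802294274 ≈ 1.0410e-5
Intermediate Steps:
V(G, w) = G - 5*w (V(G, w) = (5*(-1))*w + G = -5*w + G = G - 5*w)
f(k) = (35 + 2*k)/(140 + k) (f(k) = (k + (k - 5*(-7)))/(k + 140) = (k + (k + 35))/(140 + k) = (k + (35 + k))/(140 + k) = (35 + 2*k)/(140 + k))
1/(1/(66281 + f(-86)) + 96060) = 1/(1/(66281 + (35 + 2*(-86))/(140 - 86)) + 96060) = 1/(1/(66281 + (35 - 172)/54) + 96060) = 1/(1/(66281 + (1/54)*(-137)) + 96060) = 1/(1/(66281 - 137/54) + 96060) = 1/(1/(3579037/54) + 96060) = 1/(54/3579037 + 96060) = 1/(343802294274/3579037) = 3579037/343802294274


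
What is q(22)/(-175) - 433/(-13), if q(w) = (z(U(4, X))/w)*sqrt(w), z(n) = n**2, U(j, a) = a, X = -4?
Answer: 433/13 - 8*sqrt(22)/1925 ≈ 33.288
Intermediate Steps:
q(w) = 16/sqrt(w) (q(w) = ((-4)**2/w)*sqrt(w) = (16/w)*sqrt(w) = 16/sqrt(w))
q(22)/(-175) - 433/(-13) = (16/sqrt(22))/(-175) - 433/(-13) = (16*(sqrt(22)/22))*(-1/175) - 433*(-1/13) = (8*sqrt(22)/11)*(-1/175) + 433/13 = -8*sqrt(22)/1925 + 433/13 = 433/13 - 8*sqrt(22)/1925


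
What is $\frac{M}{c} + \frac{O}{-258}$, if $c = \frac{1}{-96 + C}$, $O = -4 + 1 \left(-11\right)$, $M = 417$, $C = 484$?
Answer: $\frac{13914461}{86} \approx 1.618 \cdot 10^{5}$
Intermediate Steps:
$O = -15$ ($O = -4 - 11 = -15$)
$c = \frac{1}{388}$ ($c = \frac{1}{-96 + 484} = \frac{1}{388} \approx 0.0025773$)
$\frac{M}{c} + \frac{O}{-258} = 417 \frac{1}{\frac{1}{388}} - \frac{15}{-258} = 417 \cdot 388 - - \frac{5}{86} = 161796 + \frac{5}{86} = \frac{13914461}{86}$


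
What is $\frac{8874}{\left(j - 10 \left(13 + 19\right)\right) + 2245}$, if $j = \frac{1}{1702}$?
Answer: $\frac{1678172}{364039} \approx 4.6099$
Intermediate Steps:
$j = \frac{1}{1702} \approx 0.00058754$
$\frac{8874}{\left(j - 10 \left(13 + 19\right)\right) + 2245} = \frac{8874}{\left(\frac{1}{1702} - 10 \left(13 + 19\right)\right) + 2245} = \frac{8874}{\left(\frac{1}{1702} - 320\right) + 2245} = \frac{8874}{- \frac{544639}{1702} + 2245} = \frac{8874}{\frac{3276351}{1702}} = 8874 \cdot \frac{1702}{3276351} = \frac{1678172}{364039}$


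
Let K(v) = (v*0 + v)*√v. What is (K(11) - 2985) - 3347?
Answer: -6332 + 11*√11 ≈ -6295.5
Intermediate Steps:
K(v) = v^(3/2) (K(v) = (0 + v)*√v = v*√v = v^(3/2))
(K(11) - 2985) - 3347 = (11^(3/2) - 2985) - 3347 = (11*√11 - 2985) - 3347 = (-2985 + 11*√11) - 3347 = -6332 + 11*√11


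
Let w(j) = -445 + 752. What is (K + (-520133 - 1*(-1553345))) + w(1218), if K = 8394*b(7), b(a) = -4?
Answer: 999943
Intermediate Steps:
w(j) = 307
K = -33576 (K = 8394*(-4) = -33576)
(K + (-520133 - 1*(-1553345))) + w(1218) = (-33576 + (-520133 - 1*(-1553345))) + 307 = (-33576 + (-520133 + 1553345)) + 307 = (-33576 + 1033212) + 307 = 999636 + 307 = 999943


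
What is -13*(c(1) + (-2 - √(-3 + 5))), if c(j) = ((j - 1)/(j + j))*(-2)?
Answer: 26 + 13*√2 ≈ 44.385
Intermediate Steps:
c(j) = -(-1 + j)/j (c(j) = ((-1 + j)/((2*j)))*(-2) = ((-1 + j)*(1/(2*j)))*(-2) = ((-1 + j)/(2*j))*(-2) = -(-1 + j)/j)
-13*(c(1) + (-2 - √(-3 + 5))) = -13*((1 - 1*1)/1 + (-2 - √(-3 + 5))) = -13*(1*(1 - 1) + (-2 - √2)) = -13*(1*0 + (-2 - √2)) = -13*(0 + (-2 - √2)) = -13*(-2 - √2) = 26 + 13*√2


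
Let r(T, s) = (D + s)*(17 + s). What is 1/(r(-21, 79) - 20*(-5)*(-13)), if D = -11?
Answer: 1/5228 ≈ 0.00019128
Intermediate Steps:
r(T, s) = (-11 + s)*(17 + s)
1/(r(-21, 79) - 20*(-5)*(-13)) = 1/((-187 + 79² + 6*79) - 20*(-5)*(-13)) = 1/((-187 + 6241 + 474) + 100*(-13)) = 1/(6528 - 1300) = 1/5228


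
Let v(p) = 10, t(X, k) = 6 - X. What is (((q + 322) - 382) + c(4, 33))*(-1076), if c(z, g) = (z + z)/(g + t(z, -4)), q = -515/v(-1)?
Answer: 4190482/35 ≈ 1.1973e+5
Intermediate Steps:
q = -103/2 (q = -515/10 = -515*⅒ = -103/2 ≈ -51.500)
c(z, g) = 2*z/(6 + g - z) (c(z, g) = (z + z)/(g + (6 - z)) = (2*z)/(6 + g - z) = 2*z/(6 + g - z))
(((q + 322) - 382) + c(4, 33))*(-1076) = (((-103/2 + 322) - 382) + 2*4/(6 + 33 - 1*4))*(-1076) = ((541/2 - 382) + 2*4/(6 + 33 - 4))*(-1076) = (-223/2 + 2*4/35)*(-1076) = (-223/2 + 2*4*(1/35))*(-1076) = (-223/2 + 8/35)*(-1076) = -7789/70*(-1076) = 4190482/35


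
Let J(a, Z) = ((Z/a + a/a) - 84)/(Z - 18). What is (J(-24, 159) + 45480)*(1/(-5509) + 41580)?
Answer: 3917053349376779/2071384 ≈ 1.8910e+9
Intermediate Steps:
J(a, Z) = (-83 + Z/a)/(-18 + Z) (J(a, Z) = ((Z/a + 1) - 84)/(-18 + Z) = ((1 + Z/a) - 84)/(-18 + Z) = (-83 + Z/a)/(-18 + Z))
(J(-24, 159) + 45480)*(1/(-5509) + 41580) = ((159 - 83*(-24))/((-24)*(-18 + 159)) + 45480)*(1/(-5509) + 41580) = (-1/24*(159 + 1992)/141 + 45480)*(-1/5509 + 41580) = (-1/24*1/141*2151 + 45480)*(229064219/5509) = (-239/376 + 45480)*(229064219/5509) = (17100241/376)*(229064219/5509) = 3917053349376779/2071384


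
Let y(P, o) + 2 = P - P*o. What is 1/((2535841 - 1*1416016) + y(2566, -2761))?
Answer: 1/8207115 ≈ 1.2185e-7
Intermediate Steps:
y(P, o) = -2 + P - P*o (y(P, o) = -2 + (P - P*o) = -2 + P - P*o)
1/((2535841 - 1*1416016) + y(2566, -2761)) = 1/((2535841 - 1*1416016) + (-2 + 2566 - 1*2566*(-2761))) = 1/((2535841 - 1416016) + (-2 + 2566 + 7084726)) = 1/(1119825 + 7087290) = 1/8207115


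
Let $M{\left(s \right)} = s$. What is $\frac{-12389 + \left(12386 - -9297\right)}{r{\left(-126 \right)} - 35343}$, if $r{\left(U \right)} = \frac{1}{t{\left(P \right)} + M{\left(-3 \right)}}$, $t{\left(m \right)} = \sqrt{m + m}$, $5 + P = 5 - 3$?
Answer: $- \frac{2463597756}{9368563397} + \frac{4647 i \sqrt{6}}{9368563397} \approx -0.26296 + 1.215 \cdot 10^{-6} i$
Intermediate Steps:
$P = -3$ ($P = -5 + \left(5 - 3\right) = -5 + 2 = -3$)
$t{\left(m \right)} = \sqrt{2} \sqrt{m}$ ($t{\left(m \right)} = \sqrt{2 m} = \sqrt{2} \sqrt{m}$)
$r{\left(U \right)} = \frac{1}{-3 + i \sqrt{6}}$ ($r{\left(U \right)} = \frac{1}{\sqrt{2} \sqrt{-3} - 3} = \frac{1}{\sqrt{2} i \sqrt{3} - 3} = \frac{1}{i \sqrt{6} - 3} = \frac{1}{-3 + i \sqrt{6}}$)
$\frac{-12389 + \left(12386 - -9297\right)}{r{\left(-126 \right)} - 35343} = \frac{-12389 + \left(12386 - -9297\right)}{\left(- \frac{1}{5} - \frac{i \sqrt{6}}{15}\right) - 35343} = \frac{-12389 + \left(12386 + 9297\right)}{- \frac{176716}{5} - \frac{i \sqrt{6}}{15}} = \frac{-12389 + 21683}{- \frac{176716}{5} - \frac{i \sqrt{6}}{15}} = \frac{9294}{- \frac{176716}{5} - \frac{i \sqrt{6}}{15}}$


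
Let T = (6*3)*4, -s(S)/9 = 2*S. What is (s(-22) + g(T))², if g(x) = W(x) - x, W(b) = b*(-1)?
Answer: 63504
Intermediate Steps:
s(S) = -18*S
T = 72 (T = 18*4 = 72)
W(b) = -b
g(x) = -2*x (g(x) = -x - x = -2*x)
(s(-22) + g(T))² = (-18*(-22) - 2*72)² = (396 - 144)² = 252² = 63504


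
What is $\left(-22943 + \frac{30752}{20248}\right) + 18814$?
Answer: $- \frac{10446655}{2531} \approx -4127.5$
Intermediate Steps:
$\left(-22943 + \frac{30752}{20248}\right) + 18814 = \left(-22943 + 30752 \cdot \frac{1}{20248}\right) + 18814 = \left(-22943 + \frac{3844}{2531}\right) + 18814 = - \frac{58064889}{2531} + 18814 = - \frac{10446655}{2531}$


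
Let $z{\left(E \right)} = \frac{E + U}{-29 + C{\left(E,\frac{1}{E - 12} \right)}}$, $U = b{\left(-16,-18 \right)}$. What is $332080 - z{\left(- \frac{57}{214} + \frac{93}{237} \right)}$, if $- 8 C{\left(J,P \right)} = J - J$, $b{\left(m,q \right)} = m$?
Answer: $\frac{162809921555}{490274} \approx 3.3208 \cdot 10^{5}$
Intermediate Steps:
$U = -16$
$C{\left(J,P \right)} = 0$ ($C{\left(J,P \right)} = - \frac{J - J}{8} = \left(- \frac{1}{8}\right) 0 = 0$)
$z{\left(E \right)} = \frac{16}{29} - \frac{E}{29}$ ($z{\left(E \right)} = \frac{E - 16}{-29 + 0} = \frac{-16 + E}{-29} = \left(-16 + E\right) \left(- \frac{1}{29}\right) = \frac{16}{29} - \frac{E}{29}$)
$332080 - z{\left(- \frac{57}{214} + \frac{93}{237} \right)} = 332080 - \left(\frac{16}{29} - \frac{- \frac{57}{214} + \frac{93}{237}}{29}\right) = 332080 - \left(\frac{16}{29} - \frac{\left(-57\right) \frac{1}{214} + 93 \cdot \frac{1}{237}}{29}\right) = 332080 - \left(\frac{16}{29} - \frac{- \frac{57}{214} + \frac{31}{79}}{29}\right) = 332080 - \left(\frac{16}{29} - \frac{2131}{490274}\right) = 332080 - \frac{268365}{490274} = \frac{162809921555}{490274}$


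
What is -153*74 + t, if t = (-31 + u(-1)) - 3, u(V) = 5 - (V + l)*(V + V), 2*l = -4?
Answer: -11357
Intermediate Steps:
l = -2 (l = (½)*(-4) = -2)
u(V) = 5 - 2*V*(-2 + V) (u(V) = 5 - (V - 2)*(V + V) = 5 - (-2 + V)*2*V = 5 - 2*V*(-2 + V))
t = -35 (t = (-31 + (5 - 2*(-1)² + 4*(-1))) - 3 = (-31 + (5 - 2*1 - 4)) - 3 = (-31 + (5 - 2 - 4)) - 3 = (-31 - 1) - 3 = -32 - 3 = -35)
-153*74 + t = -153*74 - 35 = -11322 - 35 = -11357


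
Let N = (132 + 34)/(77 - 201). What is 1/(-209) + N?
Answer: -17409/12958 ≈ -1.3435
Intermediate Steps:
N = -83/62 (N = 166/(-124) = 166*(-1/124) = -83/62 ≈ -1.3387)
1/(-209) + N = 1/(-209) - 83/62 = -1/209 - 83/62 = -17409/12958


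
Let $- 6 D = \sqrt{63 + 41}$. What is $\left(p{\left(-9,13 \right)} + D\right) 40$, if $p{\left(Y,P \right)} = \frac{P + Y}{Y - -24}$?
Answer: $\frac{32}{3} - \frac{40 \sqrt{26}}{3} \approx -57.32$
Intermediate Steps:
$p{\left(Y,P \right)} = \frac{P + Y}{24 + Y}$ ($p{\left(Y,P \right)} = \frac{P + Y}{Y + 24} = \frac{P + Y}{24 + Y}$)
$D = - \frac{\sqrt{26}}{3}$ ($D = - \frac{\sqrt{63 + 41}}{6} = - \frac{\sqrt{104}}{6} = - \frac{2 \sqrt{26}}{6} = - \frac{\sqrt{26}}{3} \approx -1.6997$)
$\left(p{\left(-9,13 \right)} + D\right) 40 = \left(\frac{13 - 9}{24 - 9} - \frac{\sqrt{26}}{3}\right) 40 = \left(\frac{1}{15} \cdot 4 - \frac{\sqrt{26}}{3}\right) 40 = \left(\frac{4}{15} - \frac{\sqrt{26}}{3}\right) 40 = \frac{32}{3} - \frac{40 \sqrt{26}}{3}$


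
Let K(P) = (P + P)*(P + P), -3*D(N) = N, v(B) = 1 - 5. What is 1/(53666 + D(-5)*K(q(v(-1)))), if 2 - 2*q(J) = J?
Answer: 1/53726 ≈ 1.8613e-5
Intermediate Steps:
v(B) = -4
q(J) = 1 - J/2
D(N) = -N/3
K(P) = 4*P² (K(P) = (2*P)*(2*P) = 4*P²)
1/(53666 + D(-5)*K(q(v(-1)))) = 1/(53666 + (-⅓*(-5))*(4*(1 - ½*(-4))²)) = 1/(53666 + 5*(4*(1 + 2)²)/3) = 1/(53666 + 5*(4*3²)/3) = 1/(53666 + 5*(4*9)/3) = 1/(53666 + (5/3)*36) = 1/(53666 + 60) = 1/53726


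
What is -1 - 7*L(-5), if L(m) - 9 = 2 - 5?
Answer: -43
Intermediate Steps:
L(m) = 6 (L(m) = 9 + (2 - 5) = 9 - 3 = 6)
-1 - 7*L(-5) = -1 - 7*6 = -1 - 42 = -43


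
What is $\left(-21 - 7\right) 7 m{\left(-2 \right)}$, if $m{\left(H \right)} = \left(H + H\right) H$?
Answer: $-1568$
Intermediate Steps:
$m{\left(H \right)} = 2 H^{2}$ ($m{\left(H \right)} = 2 H H = 2 H^{2}$)
$\left(-21 - 7\right) 7 m{\left(-2 \right)} = \left(-21 - 7\right) 7 \cdot 2 \left(-2\right)^{2} = \left(-28\right) 7 \cdot 2 \cdot 4 = \left(-196\right) 8 = -1568$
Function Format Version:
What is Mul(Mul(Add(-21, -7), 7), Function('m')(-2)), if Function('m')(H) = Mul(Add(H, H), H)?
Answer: -1568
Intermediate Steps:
Function('m')(H) = Mul(2, Pow(H, 2)) (Function('m')(H) = Mul(Mul(2, H), H) = Mul(2, Pow(H, 2)))
Mul(Mul(Add(-21, -7), 7), Function('m')(-2)) = Mul(Mul(Add(-21, -7), 7), Mul(2, Pow(-2, 2))) = Mul(Mul(-28, 7), Mul(2, 4)) = Mul(-196, 8) = -1568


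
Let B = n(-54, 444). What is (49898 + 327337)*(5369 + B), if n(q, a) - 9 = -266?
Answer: 1928425320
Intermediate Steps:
n(q, a) = -257 (n(q, a) = 9 - 266 = -257)
B = -257
(49898 + 327337)*(5369 + B) = (49898 + 327337)*(5369 - 257) = 377235*5112 = 1928425320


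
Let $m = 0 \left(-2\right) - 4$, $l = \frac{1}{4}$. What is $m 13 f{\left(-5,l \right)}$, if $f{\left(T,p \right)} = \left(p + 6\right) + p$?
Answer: $-338$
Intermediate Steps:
$l = \frac{1}{4} \approx 0.25$
$m = -4$ ($m = 0 - 4 = -4$)
$f{\left(T,p \right)} = 6 + 2 p$ ($f{\left(T,p \right)} = \left(6 + p\right) + p = 6 + 2 p$)
$m 13 f{\left(-5,l \right)} = \left(-4\right) 13 \left(6 + 2 \cdot \frac{1}{4}\right) = - 52 \left(6 + \frac{1}{2}\right) = \left(-52\right) \frac{13}{2} = -338$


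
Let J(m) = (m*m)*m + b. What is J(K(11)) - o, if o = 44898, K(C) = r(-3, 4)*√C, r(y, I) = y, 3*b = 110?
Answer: -134584/3 - 297*√11 ≈ -45846.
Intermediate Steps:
b = 110/3 (b = (⅓)*110 = 110/3 ≈ 36.667)
K(C) = -3*√C
J(m) = 110/3 + m³ (J(m) = (m*m)*m + 110/3 = m²*m + 110/3 = m³ + 110/3 = 110/3 + m³)
J(K(11)) - o = (110/3 + (-3*√11)³) - 1*44898 = (110/3 - 297*√11) - 44898 = -134584/3 - 297*√11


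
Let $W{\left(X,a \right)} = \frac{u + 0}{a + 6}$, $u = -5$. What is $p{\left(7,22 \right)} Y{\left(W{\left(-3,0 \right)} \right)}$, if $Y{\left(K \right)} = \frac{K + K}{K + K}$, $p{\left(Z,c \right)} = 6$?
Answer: $6$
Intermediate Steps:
$W{\left(X,a \right)} = - \frac{5}{6 + a}$ ($W{\left(X,a \right)} = \frac{-5 + 0}{a + 6} = - \frac{5}{6 + a}$)
$Y{\left(K \right)} = 1$ ($Y{\left(K \right)} = \frac{2 K}{2 K} = 2 K \frac{1}{2 K} = 1$)
$p{\left(7,22 \right)} Y{\left(W{\left(-3,0 \right)} \right)} = 6 \cdot 1 = 6$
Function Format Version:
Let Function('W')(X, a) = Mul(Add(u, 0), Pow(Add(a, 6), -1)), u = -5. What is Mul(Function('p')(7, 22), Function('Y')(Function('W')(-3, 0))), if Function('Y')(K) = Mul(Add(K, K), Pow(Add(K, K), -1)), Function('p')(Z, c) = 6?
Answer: 6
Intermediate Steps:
Function('W')(X, a) = Mul(-5, Pow(Add(6, a), -1)) (Function('W')(X, a) = Mul(Add(-5, 0), Pow(Add(a, 6), -1)) = Mul(-5, Pow(Add(6, a), -1)))
Function('Y')(K) = 1 (Function('Y')(K) = Mul(Mul(2, K), Pow(Mul(2, K), -1)) = Mul(Mul(2, K), Mul(Rational(1, 2), Pow(K, -1))) = 1)
Mul(Function('p')(7, 22), Function('Y')(Function('W')(-3, 0))) = Mul(6, 1) = 6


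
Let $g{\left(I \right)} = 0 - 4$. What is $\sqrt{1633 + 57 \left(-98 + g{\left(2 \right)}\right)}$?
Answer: $i \sqrt{4181} \approx 64.661 i$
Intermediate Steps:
$g{\left(I \right)} = -4$ ($g{\left(I \right)} = 0 - 4 = -4$)
$\sqrt{1633 + 57 \left(-98 + g{\left(2 \right)}\right)} = \sqrt{1633 + 57 \left(-98 - 4\right)} = \sqrt{1633 + 57 \left(-102\right)} = \sqrt{1633 - 5814} = \sqrt{-4181} = i \sqrt{4181}$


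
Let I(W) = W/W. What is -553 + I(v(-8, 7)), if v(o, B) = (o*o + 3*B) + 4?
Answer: -552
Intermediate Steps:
v(o, B) = 4 + o² + 3*B (v(o, B) = (o² + 3*B) + 4 = 4 + o² + 3*B)
I(W) = 1
-553 + I(v(-8, 7)) = -553 + 1 = -552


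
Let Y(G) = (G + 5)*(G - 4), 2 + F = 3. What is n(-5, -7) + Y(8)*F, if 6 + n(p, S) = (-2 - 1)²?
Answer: 55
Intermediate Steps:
F = 1 (F = -2 + 3 = 1)
Y(G) = (-4 + G)*(5 + G) (Y(G) = (5 + G)*(-4 + G) = (-4 + G)*(5 + G))
n(p, S) = 3 (n(p, S) = -6 + (-2 - 1)² = -6 + (-3)² = -6 + 9 = 3)
n(-5, -7) + Y(8)*F = 3 + (-20 + 8 + 8²)*1 = 3 + (-20 + 8 + 64)*1 = 3 + 52*1 = 3 + 52 = 55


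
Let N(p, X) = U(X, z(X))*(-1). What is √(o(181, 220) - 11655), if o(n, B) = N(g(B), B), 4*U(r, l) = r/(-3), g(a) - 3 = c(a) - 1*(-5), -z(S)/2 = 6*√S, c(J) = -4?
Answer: I*√104730/3 ≈ 107.87*I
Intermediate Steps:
z(S) = -12*√S
g(a) = 4 (g(a) = 3 + (-4 - 1*(-5)) = 3 + (-4 + 5) = 3 + 1 = 4)
U(r, l) = -r/12 (U(r, l) = (r/(-3))/4 = (r*(-⅓))/4 = (-r/3)/4 = -r/12)
N(p, X) = X/12 (N(p, X) = -X/12*(-1) = X/12)
o(n, B) = B/12
√(o(181, 220) - 11655) = √((1/12)*220 - 11655) = √(55/3 - 11655) = √(-34910/3) = I*√104730/3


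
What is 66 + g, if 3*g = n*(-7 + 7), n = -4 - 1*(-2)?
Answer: 66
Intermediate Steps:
n = -2 (n = -4 + 2 = -2)
g = 0 (g = (-2*(-7 + 7))/3 = (-2*0)/3 = (⅓)*0 = 0)
66 + g = 66 + 0 = 66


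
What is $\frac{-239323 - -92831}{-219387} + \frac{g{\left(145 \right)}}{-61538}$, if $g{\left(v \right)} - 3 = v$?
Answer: $\frac{4491177710}{6750318603} \approx 0.66533$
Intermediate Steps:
$g{\left(v \right)} = 3 + v$
$\frac{-239323 - -92831}{-219387} + \frac{g{\left(145 \right)}}{-61538} = \frac{-239323 - -92831}{-219387} + \frac{3 + 145}{-61538} = \left(-239323 + 92831\right) \left(- \frac{1}{219387}\right) + 148 \left(- \frac{1}{61538}\right) = \left(-146492\right) \left(- \frac{1}{219387}\right) - \frac{74}{30769} = \frac{146492}{219387} - \frac{74}{30769} = \frac{4491177710}{6750318603}$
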